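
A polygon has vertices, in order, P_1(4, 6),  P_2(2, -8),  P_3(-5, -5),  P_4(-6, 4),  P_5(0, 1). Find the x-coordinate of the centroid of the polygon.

Apply Gauss's area formula. First the cross-terms c_i = x_i·y_{i+1} − x_{i+1}·y_i:
  -44, -50, -50, -6, -4  ⇒  2A = -154, A = -77.
Then Σ (x_i + x_{i+1})·c_i = 456, so x̄ = 456 / (6·(-77)) = -76/77.

-76/77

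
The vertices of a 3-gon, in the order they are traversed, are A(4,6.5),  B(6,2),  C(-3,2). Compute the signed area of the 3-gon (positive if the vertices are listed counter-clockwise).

-20.25

Apply the surveyor's formula: 2A = Σ (x_i·y_{i+1} − x_{i+1}·y_i), indices taken mod 3.
A→B: (4)(2) − (6)(6.5) = -31
B→C: (6)(2) − (-3)(2) = 18
C→A: (-3)(6.5) − (4)(2) = -27.5
Σ = -40.5
Signed area = Σ/2 = -20.25 (negative ⇒ clockwise traversal).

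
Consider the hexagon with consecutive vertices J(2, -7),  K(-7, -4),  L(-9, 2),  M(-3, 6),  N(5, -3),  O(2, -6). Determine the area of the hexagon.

101

Apply Gauss's area formula: 2A = Σ (x_i·y_{i+1} − x_{i+1}·y_i), indices taken mod 6.
Σ = (-57) + (-50) + (-48) + (-21) + (-24) + (-2) = -202
Area = |Σ|/2 = 101.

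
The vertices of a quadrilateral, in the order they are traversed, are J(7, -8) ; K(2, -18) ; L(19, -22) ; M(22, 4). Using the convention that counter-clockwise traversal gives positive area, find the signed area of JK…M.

272

Apply the surveyor's formula: 2A = Σ (x_i·y_{i+1} − x_{i+1}·y_i), indices taken mod 4.
Cross-terms: -110, 298, 560, -204  ⇒  Σ = 544
Signed area = Σ/2 = 272 (positive ⇒ counter-clockwise traversal).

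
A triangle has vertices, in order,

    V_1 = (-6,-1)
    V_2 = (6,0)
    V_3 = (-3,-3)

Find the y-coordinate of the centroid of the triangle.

-4/3

Apply the shoelace formula. First the cross-terms c_i = x_i·y_{i+1} − x_{i+1}·y_i:
  6, -18, -15  ⇒  2A = -27, A = -13.5.
Then Σ (y_i + y_{i+1})·c_i = 108, so ȳ = 108 / (6·(-13.5)) = -4/3.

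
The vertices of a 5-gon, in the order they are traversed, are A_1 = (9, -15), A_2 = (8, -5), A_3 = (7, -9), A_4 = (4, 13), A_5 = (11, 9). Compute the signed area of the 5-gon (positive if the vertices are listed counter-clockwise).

-94

Apply the surveyor's formula: 2A = Σ (x_i·y_{i+1} − x_{i+1}·y_i), indices taken mod 5.
Cross-terms: 75, -37, 127, -107, -246  ⇒  Σ = -188
Signed area = Σ/2 = -94 (negative ⇒ clockwise traversal).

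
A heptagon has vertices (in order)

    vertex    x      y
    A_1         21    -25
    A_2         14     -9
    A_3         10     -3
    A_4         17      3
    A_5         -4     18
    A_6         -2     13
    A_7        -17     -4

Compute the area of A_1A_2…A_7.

Apply Gauss's area formula: 2A = Σ (x_i·y_{i+1} − x_{i+1}·y_i), indices taken mod 7.
Σ = (161) + (48) + (81) + (318) + (-16) + (229) + (509) = 1330
Area = |Σ|/2 = 665.

665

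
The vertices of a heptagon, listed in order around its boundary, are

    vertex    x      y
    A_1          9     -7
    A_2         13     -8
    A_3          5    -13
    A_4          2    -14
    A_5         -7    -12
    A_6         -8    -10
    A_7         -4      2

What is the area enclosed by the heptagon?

Apply the shoelace formula: 2A = Σ (x_i·y_{i+1} − x_{i+1}·y_i), indices taken mod 7.
Cross-terms: 19, -129, -44, -122, -26, -56, 10  ⇒  Σ = -348
Area = |Σ|/2 = 174.

174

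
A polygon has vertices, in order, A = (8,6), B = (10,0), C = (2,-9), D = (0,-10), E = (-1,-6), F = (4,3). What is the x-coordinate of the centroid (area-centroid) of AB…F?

Apply Gauss's area formula. First the cross-terms c_i = x_i·y_{i+1} − x_{i+1}·y_i:
  -60, -90, -20, -10, 21, 0  ⇒  2A = -159, A = -79.5.
Then Σ (x_i + x_{i+1})·c_i = -2127, so x̄ = -2127 / (6·(-79.5)) = 709/159.

709/159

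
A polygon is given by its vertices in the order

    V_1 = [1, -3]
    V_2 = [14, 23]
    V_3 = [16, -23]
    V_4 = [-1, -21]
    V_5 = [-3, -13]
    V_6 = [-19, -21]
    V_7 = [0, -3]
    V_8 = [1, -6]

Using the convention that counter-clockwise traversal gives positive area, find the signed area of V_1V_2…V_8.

Apply the shoelace (surveyor's) formula: 2A = Σ (x_i·y_{i+1} − x_{i+1}·y_i), indices taken mod 8.
Σ = (65) + (-690) + (-359) + (-50) + (-184) + (57) + (3) + (3) = -1155
Signed area = Σ/2 = -577.5 (negative ⇒ clockwise traversal).

-577.5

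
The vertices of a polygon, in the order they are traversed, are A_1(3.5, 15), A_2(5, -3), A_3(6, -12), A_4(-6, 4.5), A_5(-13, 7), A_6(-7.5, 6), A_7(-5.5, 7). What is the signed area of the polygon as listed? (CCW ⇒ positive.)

Σ = (-85.5) + (-42) + (-45) + (16.5) + (-25.5) + (-19.5) + (-107) = -308
Signed area = Σ/2 = -154 (negative ⇒ clockwise traversal).

-154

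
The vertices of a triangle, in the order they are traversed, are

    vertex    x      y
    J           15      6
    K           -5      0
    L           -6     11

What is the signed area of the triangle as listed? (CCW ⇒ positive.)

Apply the shoelace formula: 2A = Σ (x_i·y_{i+1} − x_{i+1}·y_i), indices taken mod 3.
J→K: (15)(0) − (-5)(6) = 30
K→L: (-5)(11) − (-6)(0) = -55
L→J: (-6)(6) − (15)(11) = -201
Σ = -226
Signed area = Σ/2 = -113 (negative ⇒ clockwise traversal).

-113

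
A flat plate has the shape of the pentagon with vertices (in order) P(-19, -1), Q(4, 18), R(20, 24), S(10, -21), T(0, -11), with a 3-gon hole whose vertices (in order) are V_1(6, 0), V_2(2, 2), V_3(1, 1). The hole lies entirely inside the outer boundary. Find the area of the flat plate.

Outer boundary:
Apply Gauss's area formula: 2A = Σ (x_i·y_{i+1} − x_{i+1}·y_i), indices taken mod 5.
Cross-terms: -338, -264, -660, -110, -209  ⇒  Σ = -1581
Area = |Σ|/2 = 790.5.
Hole:
Apply the surveyor's formula: 2A = Σ (x_i·y_{i+1} − x_{i+1}·y_i), indices taken mod 3.
Σ = (12) + (0) + (-6) = 6
Area = |Σ|/2 = 3.
Net area = 790.5 − 3 = 787.5.

787.5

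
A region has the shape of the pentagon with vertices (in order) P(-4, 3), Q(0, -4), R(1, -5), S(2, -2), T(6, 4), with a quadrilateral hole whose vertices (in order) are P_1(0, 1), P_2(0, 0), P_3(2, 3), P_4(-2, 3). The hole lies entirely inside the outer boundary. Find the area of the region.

36

Outer boundary:
Cross-terms: 16, 4, 8, 20, 34  ⇒  Σ = 82
Area = |Σ|/2 = 41.
Hole:
P_1→P_2: (0)(0) − (0)(1) = 0
P_2→P_3: (0)(3) − (2)(0) = 0
P_3→P_4: (2)(3) − (-2)(3) = 12
P_4→P_1: (-2)(1) − (0)(3) = -2
Σ = 10
Area = |Σ|/2 = 5.
Net area = 41 − 5 = 36.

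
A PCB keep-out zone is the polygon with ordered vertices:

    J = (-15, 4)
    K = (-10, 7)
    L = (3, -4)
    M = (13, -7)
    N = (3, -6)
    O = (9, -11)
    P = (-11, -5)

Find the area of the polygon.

168

Apply Gauss's area formula: 2A = Σ (x_i·y_{i+1} − x_{i+1}·y_i), indices taken mod 7.
Σ = (-65) + (19) + (31) + (-57) + (21) + (-166) + (-119) = -336
Area = |Σ|/2 = 168.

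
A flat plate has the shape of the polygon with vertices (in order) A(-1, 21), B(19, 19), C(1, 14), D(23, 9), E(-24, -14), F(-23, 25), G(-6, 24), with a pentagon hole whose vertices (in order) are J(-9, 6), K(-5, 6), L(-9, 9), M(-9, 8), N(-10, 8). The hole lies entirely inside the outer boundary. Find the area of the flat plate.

1001

Outer boundary:
Σ = (-418) + (247) + (-313) + (-106) + (-922) + (-402) + (-102) = -2016
Area = |Σ|/2 = 1008.
Hole:
Cross-terms: -24, 9, 9, 8, 12  ⇒  Σ = 14
Area = |Σ|/2 = 7.
Net area = 1008 − 7 = 1001.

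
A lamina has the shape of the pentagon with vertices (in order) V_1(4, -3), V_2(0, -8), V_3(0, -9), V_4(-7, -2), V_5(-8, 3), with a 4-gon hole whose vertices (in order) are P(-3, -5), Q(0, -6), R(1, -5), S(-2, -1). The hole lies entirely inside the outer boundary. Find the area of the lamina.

Outer boundary:
Apply the surveyor's formula: 2A = Σ (x_i·y_{i+1} − x_{i+1}·y_i), indices taken mod 5.
Σ = (-32) + (0) + (-63) + (-37) + (12) = -120
Area = |Σ|/2 = 60.
Hole:
Apply Gauss's area formula: 2A = Σ (x_i·y_{i+1} − x_{i+1}·y_i), indices taken mod 4.
Cross-terms: 18, 6, -11, 7  ⇒  Σ = 20
Area = |Σ|/2 = 10.
Net area = 60 − 10 = 50.

50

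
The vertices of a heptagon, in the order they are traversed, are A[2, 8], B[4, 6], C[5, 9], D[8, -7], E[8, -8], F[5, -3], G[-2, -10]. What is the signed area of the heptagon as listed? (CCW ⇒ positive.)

-82.5

A→B: (2)(6) − (4)(8) = -20
B→C: (4)(9) − (5)(6) = 6
C→D: (5)(-7) − (8)(9) = -107
D→E: (8)(-8) − (8)(-7) = -8
E→F: (8)(-3) − (5)(-8) = 16
F→G: (5)(-10) − (-2)(-3) = -56
G→A: (-2)(8) − (2)(-10) = 4
Σ = -165
Signed area = Σ/2 = -82.5 (negative ⇒ clockwise traversal).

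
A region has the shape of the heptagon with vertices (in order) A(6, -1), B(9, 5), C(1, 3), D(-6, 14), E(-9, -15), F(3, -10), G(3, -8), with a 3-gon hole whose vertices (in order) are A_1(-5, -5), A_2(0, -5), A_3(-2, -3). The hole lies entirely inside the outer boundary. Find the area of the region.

242.5

Outer boundary:
A→B: (6)(5) − (9)(-1) = 39
B→C: (9)(3) − (1)(5) = 22
C→D: (1)(14) − (-6)(3) = 32
D→E: (-6)(-15) − (-9)(14) = 216
E→F: (-9)(-10) − (3)(-15) = 135
F→G: (3)(-8) − (3)(-10) = 6
G→A: (3)(-1) − (6)(-8) = 45
Σ = 495
Area = |Σ|/2 = 247.5.
Hole:
Apply the shoelace (surveyor's) formula: 2A = Σ (x_i·y_{i+1} − x_{i+1}·y_i), indices taken mod 3.
Cross-terms: 25, -10, -5  ⇒  Σ = 10
Area = |Σ|/2 = 5.
Net area = 247.5 − 5 = 242.5.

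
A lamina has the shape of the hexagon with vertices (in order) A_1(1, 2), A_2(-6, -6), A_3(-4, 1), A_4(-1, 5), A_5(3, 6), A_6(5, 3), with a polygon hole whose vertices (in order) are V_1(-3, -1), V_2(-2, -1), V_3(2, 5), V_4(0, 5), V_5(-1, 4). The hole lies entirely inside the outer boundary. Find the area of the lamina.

Outer boundary:
Cross-terms: 6, -30, -19, -21, -21, 7  ⇒  Σ = -78
Area = |Σ|/2 = 39.
Hole:
Apply the shoelace (surveyor's) formula: 2A = Σ (x_i·y_{i+1} − x_{i+1}·y_i), indices taken mod 5.
Σ = (1) + (-8) + (10) + (5) + (13) = 21
Area = |Σ|/2 = 10.5.
Net area = 39 − 10.5 = 28.5.

28.5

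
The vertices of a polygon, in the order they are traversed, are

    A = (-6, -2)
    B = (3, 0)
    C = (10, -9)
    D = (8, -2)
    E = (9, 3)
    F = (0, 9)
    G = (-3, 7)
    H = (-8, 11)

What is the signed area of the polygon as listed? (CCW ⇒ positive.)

Σ = (6) + (-27) + (52) + (42) + (81) + (27) + (23) + (82) = 286
Signed area = Σ/2 = 143 (positive ⇒ counter-clockwise traversal).

143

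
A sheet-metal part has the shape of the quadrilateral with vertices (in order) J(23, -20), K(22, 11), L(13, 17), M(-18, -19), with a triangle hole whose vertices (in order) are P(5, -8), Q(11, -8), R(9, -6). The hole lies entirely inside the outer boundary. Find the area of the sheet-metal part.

884

Outer boundary:
Apply the surveyor's formula: 2A = Σ (x_i·y_{i+1} − x_{i+1}·y_i), indices taken mod 4.
Cross-terms: 693, 231, 59, 797  ⇒  Σ = 1780
Area = |Σ|/2 = 890.
Hole:
Apply Gauss's area formula: 2A = Σ (x_i·y_{i+1} − x_{i+1}·y_i), indices taken mod 3.
Σ = (48) + (6) + (-42) = 12
Area = |Σ|/2 = 6.
Net area = 890 − 6 = 884.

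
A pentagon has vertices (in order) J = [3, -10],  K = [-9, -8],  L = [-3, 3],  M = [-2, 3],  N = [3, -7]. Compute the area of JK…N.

86

Apply Gauss's area formula: 2A = Σ (x_i·y_{i+1} − x_{i+1}·y_i), indices taken mod 5.
Cross-terms: -114, -51, -3, 5, -9  ⇒  Σ = -172
Area = |Σ|/2 = 86.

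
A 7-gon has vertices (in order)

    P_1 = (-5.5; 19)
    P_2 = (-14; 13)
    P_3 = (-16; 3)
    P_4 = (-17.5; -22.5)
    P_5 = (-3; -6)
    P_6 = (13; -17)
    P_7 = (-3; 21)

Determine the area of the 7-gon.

610

Apply the shoelace (surveyor's) formula: 2A = Σ (x_i·y_{i+1} − x_{i+1}·y_i), indices taken mod 7.
Cross-terms: 194.5, 166, 412.5, 37.5, 129, 222, 58.5  ⇒  Σ = 1220
Area = |Σ|/2 = 610.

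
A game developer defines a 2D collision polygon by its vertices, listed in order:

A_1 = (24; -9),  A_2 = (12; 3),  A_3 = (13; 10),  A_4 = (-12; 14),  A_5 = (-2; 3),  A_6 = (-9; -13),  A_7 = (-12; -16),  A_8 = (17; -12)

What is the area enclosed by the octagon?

573.5

Apply Gauss's area formula: 2A = Σ (x_i·y_{i+1} − x_{i+1}·y_i), indices taken mod 8.
Σ = (180) + (81) + (302) + (-8) + (53) + (-12) + (416) + (135) = 1147
Area = |Σ|/2 = 573.5.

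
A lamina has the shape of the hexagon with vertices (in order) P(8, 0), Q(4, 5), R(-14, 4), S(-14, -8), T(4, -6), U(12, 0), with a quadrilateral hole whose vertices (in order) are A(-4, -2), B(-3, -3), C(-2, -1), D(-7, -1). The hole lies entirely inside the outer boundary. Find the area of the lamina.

Outer boundary:
Σ = (40) + (86) + (168) + (116) + (72) + (0) = 482
Area = |Σ|/2 = 241.
Hole:
Apply the surveyor's formula: 2A = Σ (x_i·y_{i+1} − x_{i+1}·y_i), indices taken mod 4.
Cross-terms: 6, -3, -5, 10  ⇒  Σ = 8
Area = |Σ|/2 = 4.
Net area = 241 − 4 = 237.

237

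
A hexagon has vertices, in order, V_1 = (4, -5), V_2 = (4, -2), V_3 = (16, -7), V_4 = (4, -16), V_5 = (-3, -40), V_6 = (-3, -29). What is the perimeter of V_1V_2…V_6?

|V_1V_2| = √((0)² + (3)²) = √9 = 3
|V_2V_3| = √((12)² + (-5)²) = √169 = 13
|V_3V_4| = √((-12)² + (-9)²) = √225 = 15
|V_4V_5| = √((-7)² + (-24)²) = √625 = 25
|V_5V_6| = √((0)² + (11)²) = √121 = 11
|V_6V_1| = √((7)² + (24)²) = √625 = 25
Perimeter = 3 + 13 + 15 + 25 + 11 + 25 = 92.

92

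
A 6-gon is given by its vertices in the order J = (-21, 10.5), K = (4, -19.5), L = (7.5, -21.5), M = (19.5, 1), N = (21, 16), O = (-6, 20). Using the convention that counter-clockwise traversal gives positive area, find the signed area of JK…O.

Apply the shoelace formula: 2A = Σ (x_i·y_{i+1} − x_{i+1}·y_i), indices taken mod 6.
Cross-terms: 367.5, 60.25, 426.75, 291, 516, 357  ⇒  Σ = 2018.5
Signed area = Σ/2 = 1009.25 (positive ⇒ counter-clockwise traversal).

1009.25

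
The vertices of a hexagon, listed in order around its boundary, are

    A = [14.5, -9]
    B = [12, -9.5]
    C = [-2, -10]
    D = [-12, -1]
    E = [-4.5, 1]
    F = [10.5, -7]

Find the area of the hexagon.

Apply the shoelace (surveyor's) formula: 2A = Σ (x_i·y_{i+1} − x_{i+1}·y_i), indices taken mod 6.
Σ = (-29.75) + (-139) + (-118) + (-16.5) + (21) + (7) = -275.25
Area = |Σ|/2 = 137.625.

137.625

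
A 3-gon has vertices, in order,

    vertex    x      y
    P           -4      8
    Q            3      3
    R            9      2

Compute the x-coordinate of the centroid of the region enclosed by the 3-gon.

8/3

Apply Gauss's area formula. First the cross-terms c_i = x_i·y_{i+1} − x_{i+1}·y_i:
  -36, -21, 80  ⇒  2A = 23, A = 11.5.
Then Σ (x_i + x_{i+1})·c_i = 184, so x̄ = 184 / (6·11.5) = 8/3.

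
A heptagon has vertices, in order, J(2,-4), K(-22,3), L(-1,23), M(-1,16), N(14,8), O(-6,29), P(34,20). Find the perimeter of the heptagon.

|JK| = √((-24)² + (7)²) = √625 = 25
|KL| = √((21)² + (20)²) = √841 = 29
|LM| = √((0)² + (-7)²) = √49 = 7
|MN| = √((15)² + (-8)²) = √289 = 17
|NO| = √((-20)² + (21)²) = √841 = 29
|OP| = √((40)² + (-9)²) = √1681 = 41
|PJ| = √((-32)² + (-24)²) = √1600 = 40
Perimeter = 25 + 29 + 7 + 17 + 29 + 41 + 40 = 188.

188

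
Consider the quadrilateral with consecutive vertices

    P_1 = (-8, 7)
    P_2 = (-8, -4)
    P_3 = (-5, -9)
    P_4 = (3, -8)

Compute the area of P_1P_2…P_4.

Σ = (88) + (52) + (67) + (-43) = 164
Area = |Σ|/2 = 82.

82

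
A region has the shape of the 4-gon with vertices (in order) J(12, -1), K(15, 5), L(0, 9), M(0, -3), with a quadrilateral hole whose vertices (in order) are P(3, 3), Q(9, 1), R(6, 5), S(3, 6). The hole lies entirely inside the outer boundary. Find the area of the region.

109.5

Outer boundary:
Apply the surveyor's formula: 2A = Σ (x_i·y_{i+1} − x_{i+1}·y_i), indices taken mod 4.
Cross-terms: 75, 135, 0, 36  ⇒  Σ = 246
Area = |Σ|/2 = 123.
Hole:
Apply Gauss's area formula: 2A = Σ (x_i·y_{i+1} − x_{i+1}·y_i), indices taken mod 4.
Σ = (-24) + (39) + (21) + (-9) = 27
Area = |Σ|/2 = 13.5.
Net area = 123 − 13.5 = 109.5.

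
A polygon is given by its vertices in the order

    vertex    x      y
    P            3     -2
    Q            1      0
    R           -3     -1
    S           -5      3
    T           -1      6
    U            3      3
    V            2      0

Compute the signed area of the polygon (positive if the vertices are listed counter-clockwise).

-35.5

P→Q: (3)(0) − (1)(-2) = 2
Q→R: (1)(-1) − (-3)(0) = -1
R→S: (-3)(3) − (-5)(-1) = -14
S→T: (-5)(6) − (-1)(3) = -27
T→U: (-1)(3) − (3)(6) = -21
U→V: (3)(0) − (2)(3) = -6
V→P: (2)(-2) − (3)(0) = -4
Σ = -71
Signed area = Σ/2 = -35.5 (negative ⇒ clockwise traversal).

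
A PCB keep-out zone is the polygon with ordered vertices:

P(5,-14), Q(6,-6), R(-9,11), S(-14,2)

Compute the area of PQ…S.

Apply the shoelace formula: 2A = Σ (x_i·y_{i+1} − x_{i+1}·y_i), indices taken mod 4.
Cross-terms: 54, 12, 136, 186  ⇒  Σ = 388
Area = |Σ|/2 = 194.

194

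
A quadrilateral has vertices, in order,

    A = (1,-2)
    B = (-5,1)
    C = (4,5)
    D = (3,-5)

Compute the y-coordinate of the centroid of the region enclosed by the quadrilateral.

79/111

Apply the shoelace (surveyor's) formula. First the cross-terms c_i = x_i·y_{i+1} − x_{i+1}·y_i:
  -9, -29, -35, -1  ⇒  2A = -74, A = -37.
Then Σ (y_i + y_{i+1})·c_i = -158, so ȳ = -158 / (6·(-37)) = 79/111.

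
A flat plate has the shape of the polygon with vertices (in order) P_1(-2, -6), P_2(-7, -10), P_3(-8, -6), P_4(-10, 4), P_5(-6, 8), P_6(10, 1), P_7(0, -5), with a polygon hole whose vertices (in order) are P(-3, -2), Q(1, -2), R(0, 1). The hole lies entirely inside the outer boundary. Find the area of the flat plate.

Outer boundary:
Apply the shoelace formula: 2A = Σ (x_i·y_{i+1} − x_{i+1}·y_i), indices taken mod 7.
P_1→P_2: (-2)(-10) − (-7)(-6) = -22
P_2→P_3: (-7)(-6) − (-8)(-10) = -38
P_3→P_4: (-8)(4) − (-10)(-6) = -92
P_4→P_5: (-10)(8) − (-6)(4) = -56
P_5→P_6: (-6)(1) − (10)(8) = -86
P_6→P_7: (10)(-5) − (0)(1) = -50
P_7→P_1: (0)(-6) − (-2)(-5) = -10
Σ = -354
Area = |Σ|/2 = 177.
Hole:
P→Q: (-3)(-2) − (1)(-2) = 8
Q→R: (1)(1) − (0)(-2) = 1
R→P: (0)(-2) − (-3)(1) = 3
Σ = 12
Area = |Σ|/2 = 6.
Net area = 177 − 6 = 171.

171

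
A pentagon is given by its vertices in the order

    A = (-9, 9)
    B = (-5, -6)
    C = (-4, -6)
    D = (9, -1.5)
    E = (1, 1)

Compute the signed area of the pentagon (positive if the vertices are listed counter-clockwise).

Apply the surveyor's formula: 2A = Σ (x_i·y_{i+1} − x_{i+1}·y_i), indices taken mod 5.
A→B: (-9)(-6) − (-5)(9) = 99
B→C: (-5)(-6) − (-4)(-6) = 6
C→D: (-4)(-1.5) − (9)(-6) = 60
D→E: (9)(1) − (1)(-1.5) = 10.5
E→A: (1)(9) − (-9)(1) = 18
Σ = 193.5
Signed area = Σ/2 = 96.75 (positive ⇒ counter-clockwise traversal).

96.75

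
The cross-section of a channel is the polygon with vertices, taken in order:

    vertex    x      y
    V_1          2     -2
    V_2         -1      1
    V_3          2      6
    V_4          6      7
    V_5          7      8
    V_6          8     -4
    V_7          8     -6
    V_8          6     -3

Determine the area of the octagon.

Σ = (0) + (-8) + (-22) + (-1) + (-92) + (-16) + (12) + (-6) = -133
Area = |Σ|/2 = 66.5.

66.5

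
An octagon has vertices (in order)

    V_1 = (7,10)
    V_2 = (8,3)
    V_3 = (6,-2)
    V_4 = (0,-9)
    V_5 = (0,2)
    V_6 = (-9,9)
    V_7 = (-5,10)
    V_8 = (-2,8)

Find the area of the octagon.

135

Apply Gauss's area formula: 2A = Σ (x_i·y_{i+1} − x_{i+1}·y_i), indices taken mod 8.
Cross-terms: -59, -34, -54, 0, 18, -45, -20, -76  ⇒  Σ = -270
Area = |Σ|/2 = 135.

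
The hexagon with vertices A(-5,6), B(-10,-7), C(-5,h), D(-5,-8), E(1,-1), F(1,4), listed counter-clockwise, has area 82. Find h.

-4

The doubled signed area Σ (x_i y_{i+1} − x_{i+1} y_i) is linear in h.
With h=0 it equals 144; the coefficient of h is -5 (from the two edges through C).
So -5·h + 144 = 2·82 = 164 ⇒ h = -4.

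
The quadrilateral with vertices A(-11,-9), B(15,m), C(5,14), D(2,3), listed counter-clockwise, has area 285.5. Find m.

The doubled signed area Σ (x_i y_{i+1} − x_{i+1} y_i) is linear in m.
With m=0 it equals 347; the coefficient of m is -16 (from the two edges through B).
So -16·m + 347 = 2·285.5 = 571 ⇒ m = -14.

-14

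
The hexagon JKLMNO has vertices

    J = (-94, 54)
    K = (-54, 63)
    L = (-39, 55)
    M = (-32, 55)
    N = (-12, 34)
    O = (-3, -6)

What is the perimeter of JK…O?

244

|JK| = √((40)² + (9)²) = √1681 = 41
|KL| = √((15)² + (-8)²) = √289 = 17
|LM| = √((7)² + (0)²) = √49 = 7
|MN| = √((20)² + (-21)²) = √841 = 29
|NO| = √((9)² + (-40)²) = √1681 = 41
|OJ| = √((-91)² + (60)²) = √11881 = 109
Perimeter = 41 + 17 + 7 + 29 + 41 + 109 = 244.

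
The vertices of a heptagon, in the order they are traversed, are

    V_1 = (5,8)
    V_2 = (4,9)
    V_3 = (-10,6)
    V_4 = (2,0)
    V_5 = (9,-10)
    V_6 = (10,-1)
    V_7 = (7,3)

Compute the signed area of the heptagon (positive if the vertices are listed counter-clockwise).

Apply Gauss's area formula: 2A = Σ (x_i·y_{i+1} − x_{i+1}·y_i), indices taken mod 7.
Σ = (13) + (114) + (-12) + (-20) + (91) + (37) + (41) = 264
Signed area = Σ/2 = 132 (positive ⇒ counter-clockwise traversal).

132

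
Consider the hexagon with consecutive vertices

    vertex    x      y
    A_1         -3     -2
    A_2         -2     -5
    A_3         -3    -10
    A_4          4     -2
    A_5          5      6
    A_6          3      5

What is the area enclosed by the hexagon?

56

Apply the shoelace formula: 2A = Σ (x_i·y_{i+1} − x_{i+1}·y_i), indices taken mod 6.
A_1→A_2: (-3)(-5) − (-2)(-2) = 11
A_2→A_3: (-2)(-10) − (-3)(-5) = 5
A_3→A_4: (-3)(-2) − (4)(-10) = 46
A_4→A_5: (4)(6) − (5)(-2) = 34
A_5→A_6: (5)(5) − (3)(6) = 7
A_6→A_1: (3)(-2) − (-3)(5) = 9
Σ = 112
Area = |Σ|/2 = 56.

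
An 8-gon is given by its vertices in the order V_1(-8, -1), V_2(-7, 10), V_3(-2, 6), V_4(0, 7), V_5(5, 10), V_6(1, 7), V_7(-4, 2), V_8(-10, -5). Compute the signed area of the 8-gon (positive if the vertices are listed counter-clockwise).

Apply the surveyor's formula: 2A = Σ (x_i·y_{i+1} − x_{i+1}·y_i), indices taken mod 8.
Σ = (-87) + (-22) + (-14) + (-35) + (25) + (30) + (40) + (-30) = -93
Signed area = Σ/2 = -46.5 (negative ⇒ clockwise traversal).

-46.5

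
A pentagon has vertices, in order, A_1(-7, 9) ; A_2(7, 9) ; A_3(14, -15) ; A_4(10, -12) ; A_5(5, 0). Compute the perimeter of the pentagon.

72

|A_1A_2| = √((14)² + (0)²) = √196 = 14
|A_2A_3| = √((7)² + (-24)²) = √625 = 25
|A_3A_4| = √((-4)² + (3)²) = √25 = 5
|A_4A_5| = √((-5)² + (12)²) = √169 = 13
|A_5A_1| = √((-12)² + (9)²) = √225 = 15
Perimeter = 14 + 25 + 5 + 13 + 15 = 72.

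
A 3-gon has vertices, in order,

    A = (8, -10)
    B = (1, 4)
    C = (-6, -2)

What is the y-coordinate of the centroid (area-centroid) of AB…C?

Apply the shoelace (surveyor's) formula. First the cross-terms c_i = x_i·y_{i+1} − x_{i+1}·y_i:
  42, 22, 76  ⇒  2A = 140, A = 70.
Then Σ (y_i + y_{i+1})·c_i = -1120, so ȳ = -1120 / (6·70) = -8/3.

-8/3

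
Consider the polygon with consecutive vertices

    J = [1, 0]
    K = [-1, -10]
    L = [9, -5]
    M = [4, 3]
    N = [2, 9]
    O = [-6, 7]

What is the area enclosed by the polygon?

Apply the surveyor's formula: 2A = Σ (x_i·y_{i+1} − x_{i+1}·y_i), indices taken mod 6.
J→K: (1)(-10) − (-1)(0) = -10
K→L: (-1)(-5) − (9)(-10) = 95
L→M: (9)(3) − (4)(-5) = 47
M→N: (4)(9) − (2)(3) = 30
N→O: (2)(7) − (-6)(9) = 68
O→J: (-6)(0) − (1)(7) = -7
Σ = 223
Area = |Σ|/2 = 111.5.

111.5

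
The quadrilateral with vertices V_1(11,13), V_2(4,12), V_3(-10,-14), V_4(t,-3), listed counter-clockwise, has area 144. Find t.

3

Write out the shoelace sum; only the two edges meeting at V_4 involve t:
2·Area = [((-10)·(-3) − t·(-14)) + (t·13 − 11·(-3))] + 144
       = 27·t + 207 = 288
⇒ t = 3.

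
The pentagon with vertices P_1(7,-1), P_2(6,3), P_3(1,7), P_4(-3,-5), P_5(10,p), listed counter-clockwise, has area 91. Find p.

The doubled signed area Σ (x_i y_{i+1} − x_{i+1} y_i) is linear in p.
With p=0 it equals 122; the coefficient of p is -10 (from the two edges through P_5).
So -10·p + 122 = 2·91 = 182 ⇒ p = -6.

-6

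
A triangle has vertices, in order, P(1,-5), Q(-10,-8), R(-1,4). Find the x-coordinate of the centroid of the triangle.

-10/3

Apply the shoelace formula. First the cross-terms c_i = x_i·y_{i+1} − x_{i+1}·y_i:
  -58, -48, 1  ⇒  2A = -105, A = -52.5.
Then Σ (x_i + x_{i+1})·c_i = 1050, so x̄ = 1050 / (6·(-52.5)) = -10/3.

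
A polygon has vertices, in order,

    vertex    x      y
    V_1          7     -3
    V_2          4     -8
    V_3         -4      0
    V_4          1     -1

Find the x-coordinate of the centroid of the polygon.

116/51

Apply the shoelace (surveyor's) formula. First the cross-terms c_i = x_i·y_{i+1} − x_{i+1}·y_i:
  -44, -32, 4, 4  ⇒  2A = -68, A = -34.
Then Σ (x_i + x_{i+1})·c_i = -464, so x̄ = -464 / (6·(-34)) = 116/51.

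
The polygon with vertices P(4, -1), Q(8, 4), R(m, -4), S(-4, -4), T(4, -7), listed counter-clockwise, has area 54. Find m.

Write out the shoelace sum; only the two edges meeting at R involve m:
2·Area = [(8·(-4) − m·4) + (m·(-4) − (-4)·(-4))] + 92
       = -8·m + 44 = 108
⇒ m = -8.

-8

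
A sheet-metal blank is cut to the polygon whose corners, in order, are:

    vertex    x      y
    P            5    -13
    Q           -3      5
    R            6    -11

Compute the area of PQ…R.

Apply the shoelace (surveyor's) formula: 2A = Σ (x_i·y_{i+1} − x_{i+1}·y_i), indices taken mod 3.
Σ = (-14) + (3) + (-23) = -34
Area = |Σ|/2 = 17.

17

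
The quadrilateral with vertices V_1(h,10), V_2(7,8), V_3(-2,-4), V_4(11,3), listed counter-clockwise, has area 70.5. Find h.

The doubled signed area Σ (x_i y_{i+1} − x_{i+1} y_i) is linear in h.
With h=0 it equals 66; the coefficient of h is 5 (from the two edges through V_1).
So 5·h + 66 = 2·70.5 = 141 ⇒ h = 15.

15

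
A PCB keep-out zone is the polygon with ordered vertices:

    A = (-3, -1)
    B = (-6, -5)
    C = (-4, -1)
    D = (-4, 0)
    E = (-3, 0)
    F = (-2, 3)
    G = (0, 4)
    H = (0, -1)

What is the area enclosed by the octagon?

14.5

Σ = (9) + (-14) + (-4) + (0) + (-9) + (-8) + (0) + (-3) = -29
Area = |Σ|/2 = 14.5.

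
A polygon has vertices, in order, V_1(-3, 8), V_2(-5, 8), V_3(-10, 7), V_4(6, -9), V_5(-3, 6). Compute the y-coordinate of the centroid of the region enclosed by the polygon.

181/84

Apply the shoelace (surveyor's) formula. First the cross-terms c_i = x_i·y_{i+1} − x_{i+1}·y_i:
  16, 45, 48, 9, -6  ⇒  2A = 112, A = 56.
Then Σ (y_i + y_{i+1})·c_i = 724, so ȳ = 724 / (6·56) = 181/84.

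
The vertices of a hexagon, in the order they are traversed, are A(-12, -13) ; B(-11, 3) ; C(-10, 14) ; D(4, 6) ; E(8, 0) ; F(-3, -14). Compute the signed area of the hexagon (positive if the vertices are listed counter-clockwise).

Apply the shoelace (surveyor's) formula: 2A = Σ (x_i·y_{i+1} − x_{i+1}·y_i), indices taken mod 6.
Cross-terms: -179, -124, -116, -48, -112, -129  ⇒  Σ = -708
Signed area = Σ/2 = -354 (negative ⇒ clockwise traversal).

-354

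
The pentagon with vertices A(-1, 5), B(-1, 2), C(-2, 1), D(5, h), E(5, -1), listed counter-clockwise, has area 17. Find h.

Write out the shoelace sum; only the two edges meeting at D involve h:
2·Area = [((-2)·h − 5·1) + (5·(-1) − 5·h)] + 30
       = -7·h + 20 = 34
⇒ h = -2.

-2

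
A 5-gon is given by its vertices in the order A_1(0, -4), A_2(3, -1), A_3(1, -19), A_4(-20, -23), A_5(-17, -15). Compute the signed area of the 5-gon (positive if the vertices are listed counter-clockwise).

-235

Cross-terms: 12, -56, -403, -91, 68  ⇒  Σ = -470
Signed area = Σ/2 = -235 (negative ⇒ clockwise traversal).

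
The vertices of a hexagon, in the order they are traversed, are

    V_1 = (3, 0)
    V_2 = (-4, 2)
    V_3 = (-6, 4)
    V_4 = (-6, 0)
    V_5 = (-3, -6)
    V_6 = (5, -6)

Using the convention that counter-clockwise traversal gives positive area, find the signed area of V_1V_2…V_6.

Σ = (6) + (-4) + (24) + (36) + (48) + (18) = 128
Signed area = Σ/2 = 64 (positive ⇒ counter-clockwise traversal).

64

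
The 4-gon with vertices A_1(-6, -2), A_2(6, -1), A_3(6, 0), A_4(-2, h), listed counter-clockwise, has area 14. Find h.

Write out the shoelace sum; only the two edges meeting at A_4 involve h:
2·Area = [(6·h − (-2)·0) + ((-2)·(-2) − (-6)·h)] + 24
       = 12·h + 28 = 28
⇒ h = 0.

0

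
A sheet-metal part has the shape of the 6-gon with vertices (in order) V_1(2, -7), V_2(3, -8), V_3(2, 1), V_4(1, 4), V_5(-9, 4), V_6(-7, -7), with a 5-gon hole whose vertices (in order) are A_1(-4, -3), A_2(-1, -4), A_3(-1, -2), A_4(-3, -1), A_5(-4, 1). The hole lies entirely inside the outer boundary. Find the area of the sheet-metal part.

Outer boundary:
Apply the shoelace (surveyor's) formula: 2A = Σ (x_i·y_{i+1} − x_{i+1}·y_i), indices taken mod 6.
Σ = (5) + (19) + (7) + (40) + (91) + (63) = 225
Area = |Σ|/2 = 112.5.
Hole:
A_1→A_2: (-4)(-4) − (-1)(-3) = 13
A_2→A_3: (-1)(-2) − (-1)(-4) = -2
A_3→A_4: (-1)(-1) − (-3)(-2) = -5
A_4→A_5: (-3)(1) − (-4)(-1) = -7
A_5→A_1: (-4)(-3) − (-4)(1) = 16
Σ = 15
Area = |Σ|/2 = 7.5.
Net area = 112.5 − 7.5 = 105.

105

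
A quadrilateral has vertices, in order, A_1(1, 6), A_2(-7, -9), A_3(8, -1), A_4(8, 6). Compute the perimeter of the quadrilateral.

48

|A_1A_2| = √((-8)² + (-15)²) = √289 = 17
|A_2A_3| = √((15)² + (8)²) = √289 = 17
|A_3A_4| = √((0)² + (7)²) = √49 = 7
|A_4A_1| = √((-7)² + (0)²) = √49 = 7
Perimeter = 17 + 17 + 7 + 7 = 48.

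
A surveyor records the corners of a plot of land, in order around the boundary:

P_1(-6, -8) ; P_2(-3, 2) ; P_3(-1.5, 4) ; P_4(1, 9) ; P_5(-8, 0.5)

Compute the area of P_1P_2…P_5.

Apply Gauss's area formula: 2A = Σ (x_i·y_{i+1} − x_{i+1}·y_i), indices taken mod 5.
Σ = (-36) + (-9) + (-17.5) + (72.5) + (67) = 77
Area = |Σ|/2 = 38.5.

38.5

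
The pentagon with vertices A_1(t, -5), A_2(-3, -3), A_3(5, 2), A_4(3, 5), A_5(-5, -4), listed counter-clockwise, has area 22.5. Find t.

Write out the shoelace sum; only the two edges meeting at A_1 involve t:
2·Area = [((-5)·(-5) − t·(-4)) + (t·(-3) − (-3)·(-5))] + 41
       = 1·t + 51 = 45
⇒ t = -6.

-6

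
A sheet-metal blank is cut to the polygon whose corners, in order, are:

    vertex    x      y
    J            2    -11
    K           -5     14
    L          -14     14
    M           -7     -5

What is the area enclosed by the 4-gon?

177

Σ = (-27) + (126) + (168) + (87) = 354
Area = |Σ|/2 = 177.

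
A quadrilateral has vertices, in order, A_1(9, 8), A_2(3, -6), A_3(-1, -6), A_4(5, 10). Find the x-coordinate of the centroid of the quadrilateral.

Apply the shoelace formula. First the cross-terms c_i = x_i·y_{i+1} − x_{i+1}·y_i:
  -78, -24, 20, -50  ⇒  2A = -132, A = -66.
Then Σ (x_i + x_{i+1})·c_i = -1604, so x̄ = -1604 / (6·(-66)) = 401/99.

401/99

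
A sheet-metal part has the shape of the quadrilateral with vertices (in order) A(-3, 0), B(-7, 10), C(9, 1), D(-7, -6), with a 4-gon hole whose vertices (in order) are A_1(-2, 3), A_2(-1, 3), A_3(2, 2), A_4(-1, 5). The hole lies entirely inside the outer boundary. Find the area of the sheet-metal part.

92

Outer boundary:
Apply the surveyor's formula: 2A = Σ (x_i·y_{i+1} − x_{i+1}·y_i), indices taken mod 4.
Σ = (-30) + (-97) + (-47) + (-18) = -192
Area = |Σ|/2 = 96.
Hole:
Cross-terms: -3, -8, 12, 7  ⇒  Σ = 8
Area = |Σ|/2 = 4.
Net area = 96 − 4 = 92.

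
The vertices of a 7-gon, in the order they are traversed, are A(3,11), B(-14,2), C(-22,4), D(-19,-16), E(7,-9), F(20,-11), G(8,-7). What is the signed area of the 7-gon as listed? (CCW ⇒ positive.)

Apply the shoelace formula: 2A = Σ (x_i·y_{i+1} − x_{i+1}·y_i), indices taken mod 7.
Σ = (160) + (-12) + (428) + (283) + (103) + (-52) + (109) = 1019
Signed area = Σ/2 = 509.5 (positive ⇒ counter-clockwise traversal).

509.5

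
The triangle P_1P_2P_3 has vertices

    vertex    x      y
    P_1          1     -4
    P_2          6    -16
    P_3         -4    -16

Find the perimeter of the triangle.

|P_1P_2| = √((5)² + (-12)²) = √169 = 13
|P_2P_3| = √((-10)² + (0)²) = √100 = 10
|P_3P_1| = √((5)² + (12)²) = √169 = 13
Perimeter = 13 + 10 + 13 = 36.

36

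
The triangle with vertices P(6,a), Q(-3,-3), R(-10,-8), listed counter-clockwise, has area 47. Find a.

-10

The doubled signed area Σ (x_i y_{i+1} − x_{i+1} y_i) is linear in a.
With a=0 it equals 24; the coefficient of a is -7 (from the two edges through P).
So -7·a + 24 = 2·47 = 94 ⇒ a = -10.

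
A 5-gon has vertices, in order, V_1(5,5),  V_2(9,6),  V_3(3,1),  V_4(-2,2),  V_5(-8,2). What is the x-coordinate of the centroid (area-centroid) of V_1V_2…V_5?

140/81

Apply the shoelace formula. First the cross-terms c_i = x_i·y_{i+1} − x_{i+1}·y_i:
  -15, -9, 8, 12, -50  ⇒  2A = -54, A = -27.
Then Σ (x_i + x_{i+1})·c_i = -280, so x̄ = -280 / (6·(-27)) = 140/81.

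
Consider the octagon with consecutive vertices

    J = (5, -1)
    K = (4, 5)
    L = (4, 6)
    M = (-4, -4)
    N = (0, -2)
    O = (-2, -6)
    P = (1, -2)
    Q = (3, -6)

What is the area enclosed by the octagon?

41

Apply the shoelace formula: 2A = Σ (x_i·y_{i+1} − x_{i+1}·y_i), indices taken mod 8.
Σ = (29) + (4) + (8) + (8) + (-4) + (10) + (0) + (27) = 82
Area = |Σ|/2 = 41.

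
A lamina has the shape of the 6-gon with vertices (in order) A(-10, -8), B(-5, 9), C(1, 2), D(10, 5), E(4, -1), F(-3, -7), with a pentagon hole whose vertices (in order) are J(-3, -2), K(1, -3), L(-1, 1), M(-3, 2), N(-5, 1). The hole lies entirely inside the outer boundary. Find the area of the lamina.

Outer boundary:
Apply Gauss's area formula: 2A = Σ (x_i·y_{i+1} − x_{i+1}·y_i), indices taken mod 6.
Cross-terms: -130, -19, -15, -30, -31, -46  ⇒  Σ = -271
Area = |Σ|/2 = 135.5.
Hole:
Σ = (11) + (-2) + (1) + (7) + (13) = 30
Area = |Σ|/2 = 15.
Net area = 135.5 − 15 = 120.5.

120.5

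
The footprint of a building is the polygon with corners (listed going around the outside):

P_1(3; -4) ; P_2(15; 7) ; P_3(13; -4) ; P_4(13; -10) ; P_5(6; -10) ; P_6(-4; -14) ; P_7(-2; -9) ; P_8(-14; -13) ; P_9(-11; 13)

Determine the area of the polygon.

Apply the shoelace (surveyor's) formula: 2A = Σ (x_i·y_{i+1} − x_{i+1}·y_i), indices taken mod 9.
P_1→P_2: (3)(7) − (15)(-4) = 81
P_2→P_3: (15)(-4) − (13)(7) = -151
P_3→P_4: (13)(-10) − (13)(-4) = -78
P_4→P_5: (13)(-10) − (6)(-10) = -70
P_5→P_6: (6)(-14) − (-4)(-10) = -124
P_6→P_7: (-4)(-9) − (-2)(-14) = 8
P_7→P_8: (-2)(-13) − (-14)(-9) = -100
P_8→P_9: (-14)(13) − (-11)(-13) = -325
P_9→P_1: (-11)(-4) − (3)(13) = 5
Σ = -754
Area = |Σ|/2 = 377.

377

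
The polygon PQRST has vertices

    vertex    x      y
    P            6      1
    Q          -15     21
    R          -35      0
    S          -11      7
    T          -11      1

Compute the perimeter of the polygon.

106

|PQ| = √((-21)² + (20)²) = √841 = 29
|QR| = √((-20)² + (-21)²) = √841 = 29
|RS| = √((24)² + (7)²) = √625 = 25
|ST| = √((0)² + (-6)²) = √36 = 6
|TP| = √((17)² + (0)²) = √289 = 17
Perimeter = 29 + 29 + 25 + 6 + 17 = 106.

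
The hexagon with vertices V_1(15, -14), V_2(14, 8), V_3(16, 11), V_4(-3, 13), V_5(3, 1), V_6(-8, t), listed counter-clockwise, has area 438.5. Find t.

-18

The doubled signed area Σ (x_i y_{i+1} − x_{i+1} y_i) is linear in t.
With t=0 it equals 661; the coefficient of t is -12 (from the two edges through V_6).
So -12·t + 661 = 2·438.5 = 877 ⇒ t = -18.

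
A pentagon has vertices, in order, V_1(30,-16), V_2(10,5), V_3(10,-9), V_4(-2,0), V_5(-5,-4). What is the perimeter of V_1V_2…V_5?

100

|V_1V_2| = √((-20)² + (21)²) = √841 = 29
|V_2V_3| = √((0)² + (-14)²) = √196 = 14
|V_3V_4| = √((-12)² + (9)²) = √225 = 15
|V_4V_5| = √((-3)² + (-4)²) = √25 = 5
|V_5V_1| = √((35)² + (-12)²) = √1369 = 37
Perimeter = 29 + 14 + 15 + 5 + 37 = 100.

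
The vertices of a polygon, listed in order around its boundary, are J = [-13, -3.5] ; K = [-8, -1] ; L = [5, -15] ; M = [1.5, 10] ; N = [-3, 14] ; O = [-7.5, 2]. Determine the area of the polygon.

192.375

Apply the shoelace formula: 2A = Σ (x_i·y_{i+1} − x_{i+1}·y_i), indices taken mod 6.
J→K: (-13)(-1) − (-8)(-3.5) = -15
K→L: (-8)(-15) − (5)(-1) = 125
L→M: (5)(10) − (1.5)(-15) = 72.5
M→N: (1.5)(14) − (-3)(10) = 51
N→O: (-3)(2) − (-7.5)(14) = 99
O→J: (-7.5)(-3.5) − (-13)(2) = 52.25
Σ = 384.75
Area = |Σ|/2 = 192.375.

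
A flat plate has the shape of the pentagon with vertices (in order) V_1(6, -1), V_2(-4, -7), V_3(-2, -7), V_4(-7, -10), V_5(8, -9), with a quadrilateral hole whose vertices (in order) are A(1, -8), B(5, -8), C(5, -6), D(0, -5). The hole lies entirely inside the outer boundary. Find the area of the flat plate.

Outer boundary:
Apply the surveyor's formula: 2A = Σ (x_i·y_{i+1} − x_{i+1}·y_i), indices taken mod 5.
Cross-terms: -46, 14, -29, 143, 46  ⇒  Σ = 128
Area = |Σ|/2 = 64.
Hole:
Apply the surveyor's formula: 2A = Σ (x_i·y_{i+1} − x_{i+1}·y_i), indices taken mod 4.
Σ = (32) + (10) + (-25) + (5) = 22
Area = |Σ|/2 = 11.
Net area = 64 − 11 = 53.

53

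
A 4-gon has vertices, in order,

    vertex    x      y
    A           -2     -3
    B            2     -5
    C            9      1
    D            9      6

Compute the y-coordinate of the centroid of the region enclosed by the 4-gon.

Apply the shoelace (surveyor's) formula. First the cross-terms c_i = x_i·y_{i+1} − x_{i+1}·y_i:
  16, 47, 45, -15  ⇒  2A = 93, A = 46.5.
Then Σ (y_i + y_{i+1})·c_i = -46, so ȳ = -46 / (6·46.5) = -46/279.

-46/279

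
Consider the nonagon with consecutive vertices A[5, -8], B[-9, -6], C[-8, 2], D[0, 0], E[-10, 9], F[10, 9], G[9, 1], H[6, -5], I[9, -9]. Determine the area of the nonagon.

253

Cross-terms: -102, -66, 0, 0, -180, -71, -51, -9, -27  ⇒  Σ = -506
Area = |Σ|/2 = 253.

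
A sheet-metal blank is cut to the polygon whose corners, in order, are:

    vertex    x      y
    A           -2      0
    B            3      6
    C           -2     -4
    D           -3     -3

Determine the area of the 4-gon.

Cross-terms: -12, 0, -6, -6  ⇒  Σ = -24
Area = |Σ|/2 = 12.

12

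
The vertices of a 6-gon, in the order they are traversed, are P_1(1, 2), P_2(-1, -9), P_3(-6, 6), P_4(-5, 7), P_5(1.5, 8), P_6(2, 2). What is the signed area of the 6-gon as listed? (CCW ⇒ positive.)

-70.25

Cross-terms: -7, -60, -12, -50.5, -13, 2  ⇒  Σ = -140.5
Signed area = Σ/2 = -70.25 (negative ⇒ clockwise traversal).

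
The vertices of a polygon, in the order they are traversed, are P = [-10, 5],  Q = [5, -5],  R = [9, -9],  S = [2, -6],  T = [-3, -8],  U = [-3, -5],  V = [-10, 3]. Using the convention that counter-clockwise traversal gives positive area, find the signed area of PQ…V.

-66.5

Apply the shoelace (surveyor's) formula: 2A = Σ (x_i·y_{i+1} − x_{i+1}·y_i), indices taken mod 7.
Σ = (25) + (0) + (-36) + (-34) + (-9) + (-59) + (-20) = -133
Signed area = Σ/2 = -66.5 (negative ⇒ clockwise traversal).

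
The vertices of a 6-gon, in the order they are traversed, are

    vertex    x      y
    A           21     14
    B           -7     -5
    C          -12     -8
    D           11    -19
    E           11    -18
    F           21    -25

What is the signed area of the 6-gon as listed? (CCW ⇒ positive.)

Apply the surveyor's formula: 2A = Σ (x_i·y_{i+1} − x_{i+1}·y_i), indices taken mod 6.
Σ = (-7) + (-4) + (316) + (11) + (103) + (819) = 1238
Signed area = Σ/2 = 619 (positive ⇒ counter-clockwise traversal).

619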